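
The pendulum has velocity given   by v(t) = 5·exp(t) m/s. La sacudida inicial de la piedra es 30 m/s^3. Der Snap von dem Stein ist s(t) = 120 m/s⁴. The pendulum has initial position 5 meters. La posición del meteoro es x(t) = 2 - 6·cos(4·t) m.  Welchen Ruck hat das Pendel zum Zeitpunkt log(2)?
Um dies zu lösen, müssen wir 2 Ableitungen unserer Gleichung für die Geschwindigkeit v(t) = 5·exp(t) nehmen. Mit d/dt von v(t) finden wir a(t) = 5·exp(t). Durch Ableiten von der Beschleunigung erhalten wir den Ruck: j(t) = 5·exp(t). Wir haben den Ruck j(t) = 5·exp(t). Durch Einsetzen von t = log(2): j(log(2)) = 10.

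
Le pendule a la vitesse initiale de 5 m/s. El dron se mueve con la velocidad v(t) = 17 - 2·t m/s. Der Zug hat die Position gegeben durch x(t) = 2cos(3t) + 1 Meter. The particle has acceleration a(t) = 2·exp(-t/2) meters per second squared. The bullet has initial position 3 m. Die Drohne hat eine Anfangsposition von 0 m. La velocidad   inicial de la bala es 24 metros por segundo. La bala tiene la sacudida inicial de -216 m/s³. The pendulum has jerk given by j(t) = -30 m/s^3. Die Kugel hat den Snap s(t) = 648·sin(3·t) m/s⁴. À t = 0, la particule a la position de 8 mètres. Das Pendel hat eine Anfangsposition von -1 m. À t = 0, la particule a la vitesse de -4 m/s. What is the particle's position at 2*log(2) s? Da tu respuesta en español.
Debemos encontrar la antiderivada de nuestra ecuación de la aceleración a(t) = 2·exp(-t/2) 2 veces. La integral de la aceleración es la velocidad. Usando v(0) = -4, obtenemos v(t) = -4·exp(-t/2). Integrando la velocidad y usando la condición inicial x(0) = 8, obtenemos x(t) = 8·exp(-t/2). De la ecuación de la posición x(t) = 8·exp(-t/2), sustituimos t = 2*log(2) para obtener x = 4.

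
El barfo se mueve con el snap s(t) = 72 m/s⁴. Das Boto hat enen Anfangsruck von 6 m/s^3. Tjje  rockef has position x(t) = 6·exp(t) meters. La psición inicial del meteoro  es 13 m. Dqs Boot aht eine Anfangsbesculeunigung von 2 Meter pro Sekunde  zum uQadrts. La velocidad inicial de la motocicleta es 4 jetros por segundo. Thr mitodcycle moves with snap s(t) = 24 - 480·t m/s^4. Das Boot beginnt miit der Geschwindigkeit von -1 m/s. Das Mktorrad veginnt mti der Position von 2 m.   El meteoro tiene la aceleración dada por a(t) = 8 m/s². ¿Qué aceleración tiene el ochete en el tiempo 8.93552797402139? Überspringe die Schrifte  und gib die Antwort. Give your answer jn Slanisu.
a(8.93552797402139) = 45582.8780325597.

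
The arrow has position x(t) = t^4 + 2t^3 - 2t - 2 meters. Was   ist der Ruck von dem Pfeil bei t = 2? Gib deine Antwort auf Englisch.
To solve this, we need to take 3 derivatives of our position equation x(t) = t^4 + 2·t^3 - 2·t - 2. Taking d/dt of x(t), we find v(t) = 4·t^3 + 6·t^2 - 2. Differentiating velocity, we get acceleration: a(t) = 12·t^2 + 12·t. Differentiating acceleration, we get jerk: j(t) = 24·t + 12. Using j(t) = 24·t + 12 and substituting t = 2, we find j = 60.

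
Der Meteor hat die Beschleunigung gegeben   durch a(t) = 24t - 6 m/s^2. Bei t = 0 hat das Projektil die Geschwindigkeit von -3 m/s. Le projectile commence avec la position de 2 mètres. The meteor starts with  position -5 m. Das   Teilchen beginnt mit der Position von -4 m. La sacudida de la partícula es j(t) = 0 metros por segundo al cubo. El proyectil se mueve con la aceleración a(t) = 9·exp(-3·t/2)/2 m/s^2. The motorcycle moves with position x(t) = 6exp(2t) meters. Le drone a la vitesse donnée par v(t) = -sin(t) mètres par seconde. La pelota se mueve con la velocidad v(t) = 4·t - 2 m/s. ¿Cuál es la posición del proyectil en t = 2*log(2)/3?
Para resolver esto, necesitamos tomar 2 antiderivadas de nuestra ecuación de la aceleración a(t) = 9·exp(-3·t/2)/2. Tomando ∫a(t)dt y aplicando v(0) = -3, encontramos v(t) = -3·exp(-3·t/2). La antiderivada de la velocidad, con x(0) = 2, da la posición: x(t) = 2·exp(-3·t/2). Usando x(t) = 2·exp(-3·t/2) y sustituyendo t = 2*log(2)/3, encontramos x = 1.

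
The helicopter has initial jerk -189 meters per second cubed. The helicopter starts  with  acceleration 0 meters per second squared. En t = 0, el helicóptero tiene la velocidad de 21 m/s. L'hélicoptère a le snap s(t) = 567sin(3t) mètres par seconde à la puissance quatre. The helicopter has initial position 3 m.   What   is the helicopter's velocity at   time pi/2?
We must find the antiderivative of our snap equation s(t) = 567·sin(3·t) 3 times. Integrating snap and using the initial condition j(0) = -189, we get j(t) = -189·cos(3·t). Taking ∫j(t)dt and applying a(0) = 0, we find a(t) = -63·sin(3·t). Finding the antiderivative of a(t) and using v(0) = 21: v(t) = 21·cos(3·t). We have velocity v(t) = 21·cos(3·t). Substituting t = pi/2: v(pi/2) = 0.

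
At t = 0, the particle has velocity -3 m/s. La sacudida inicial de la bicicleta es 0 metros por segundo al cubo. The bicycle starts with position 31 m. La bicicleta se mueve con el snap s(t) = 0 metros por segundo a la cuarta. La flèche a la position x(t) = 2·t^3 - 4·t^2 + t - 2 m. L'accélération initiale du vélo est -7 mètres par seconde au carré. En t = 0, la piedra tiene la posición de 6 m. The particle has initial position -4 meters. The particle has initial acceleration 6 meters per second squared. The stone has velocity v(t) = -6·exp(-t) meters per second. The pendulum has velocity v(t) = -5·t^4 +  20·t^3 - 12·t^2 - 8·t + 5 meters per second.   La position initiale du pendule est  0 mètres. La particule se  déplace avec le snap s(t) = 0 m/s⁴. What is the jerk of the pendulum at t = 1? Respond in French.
Nous devons dériver notre équation de la vitesse v(t) = -5·t^4 + 20·t^3 - 12·t^2 - 8·t + 5 2 fois. En dérivant la vitesse, nous obtenons l'accélération: a(t) = -20·t^3 + 60·t^2 - 24·t - 8. En dérivant l'accélération, nous obtenons le jerk: j(t) = -60·t^2 + 120·t - 24. De l'équation du jerk j(t) = -60·t^2 + 120·t - 24, nous substituons t = 1 pour obtenir j = 36.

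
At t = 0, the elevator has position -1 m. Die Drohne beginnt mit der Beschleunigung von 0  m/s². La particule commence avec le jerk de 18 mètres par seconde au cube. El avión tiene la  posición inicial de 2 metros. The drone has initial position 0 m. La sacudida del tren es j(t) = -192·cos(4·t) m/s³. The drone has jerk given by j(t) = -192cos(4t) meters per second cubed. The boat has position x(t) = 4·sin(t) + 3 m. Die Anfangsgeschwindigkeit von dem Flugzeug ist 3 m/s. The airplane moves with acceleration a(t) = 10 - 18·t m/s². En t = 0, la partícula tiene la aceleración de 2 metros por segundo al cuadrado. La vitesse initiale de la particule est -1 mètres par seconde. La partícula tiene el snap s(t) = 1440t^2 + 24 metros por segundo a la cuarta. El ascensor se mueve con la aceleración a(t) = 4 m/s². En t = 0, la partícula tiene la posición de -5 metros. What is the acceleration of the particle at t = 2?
To solve this, we need to take 2 integrals of our snap equation s(t) = 1440·t^2 + 24. Finding the integral of s(t) and using j(0) = 18: j(t) = 480·t^3 + 24·t + 18. Integrating jerk and using the initial condition a(0) = 2, we get a(t) = 120·t^4 + 12·t^2 + 18·t + 2. Using a(t) = 120·t^4 + 12·t^2 + 18·t + 2 and substituting t = 2, we find a = 2006.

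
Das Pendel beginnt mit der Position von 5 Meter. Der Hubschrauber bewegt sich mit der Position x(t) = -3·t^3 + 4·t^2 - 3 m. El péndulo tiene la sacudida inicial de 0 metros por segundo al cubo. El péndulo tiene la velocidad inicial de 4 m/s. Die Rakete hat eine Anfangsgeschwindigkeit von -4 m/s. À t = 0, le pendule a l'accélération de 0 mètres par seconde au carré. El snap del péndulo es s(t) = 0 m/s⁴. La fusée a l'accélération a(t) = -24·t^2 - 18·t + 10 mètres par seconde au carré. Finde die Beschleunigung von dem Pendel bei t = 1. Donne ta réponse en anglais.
We must find the antiderivative of our snap equation s(t) = 0 2 times. Finding the integral of s(t) and using j(0) = 0: j(t) = 0. The antiderivative of jerk, with a(0) = 0, gives acceleration: a(t) = 0. We have acceleration a(t) = 0. Substituting t = 1: a(1) = 0.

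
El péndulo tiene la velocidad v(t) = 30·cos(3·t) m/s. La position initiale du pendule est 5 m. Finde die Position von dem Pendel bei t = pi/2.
Ausgehend von der Geschwindigkeit v(t) = 30·cos(3·t), nehmen wir 1 Integral. Durch Integration von der Geschwindigkeit und Verwendung der Anfangsbedingung x(0) = 5, erhalten wir x(t) = 10·sin(3·t) + 5. Aus der Gleichung für die Position x(t) = 10·sin(3·t) + 5, setzen wir t = pi/2 ein und erhalten x = -5.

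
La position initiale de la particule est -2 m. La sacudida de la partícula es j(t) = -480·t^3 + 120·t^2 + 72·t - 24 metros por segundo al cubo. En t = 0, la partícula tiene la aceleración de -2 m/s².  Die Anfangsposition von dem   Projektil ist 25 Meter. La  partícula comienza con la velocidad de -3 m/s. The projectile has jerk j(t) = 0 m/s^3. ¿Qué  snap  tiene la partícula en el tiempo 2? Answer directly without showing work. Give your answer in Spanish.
En t = 2, s = -5208.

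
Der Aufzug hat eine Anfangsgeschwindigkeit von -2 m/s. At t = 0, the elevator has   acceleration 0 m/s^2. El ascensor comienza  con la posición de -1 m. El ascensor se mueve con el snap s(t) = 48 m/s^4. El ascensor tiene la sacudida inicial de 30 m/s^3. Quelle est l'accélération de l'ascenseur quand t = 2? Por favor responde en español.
Necesitamos integrar nuestra ecuación del snap s(t) = 48 2 veces. Integrando el snap y usando la condición inicial j(0) = 30, obtenemos j(t) = 48·t + 30. Tomando ∫j(t)dt y aplicando a(0) = 0, encontramos a(t) = 6·t·(4·t + 5). Usando a(t) = 6·t·(4·t + 5) y sustituyendo t = 2, encontramos a = 156.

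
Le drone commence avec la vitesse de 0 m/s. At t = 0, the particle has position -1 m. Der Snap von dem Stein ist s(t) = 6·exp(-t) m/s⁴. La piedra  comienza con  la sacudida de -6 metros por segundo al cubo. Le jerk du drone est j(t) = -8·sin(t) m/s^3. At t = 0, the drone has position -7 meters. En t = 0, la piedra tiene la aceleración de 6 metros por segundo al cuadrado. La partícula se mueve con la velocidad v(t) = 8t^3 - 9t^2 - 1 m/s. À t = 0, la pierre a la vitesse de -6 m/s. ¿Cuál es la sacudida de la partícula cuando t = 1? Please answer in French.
Pour résoudre ceci, nous devons prendre 2 dérivées de notre équation de la vitesse v(t) = 8·t^3 - 9·t^2 - 1. En prenant d/dt de v(t), nous trouvons a(t) = 24·t^2 - 18·t. En dérivant l'accélération, nous obtenons le jerk: j(t) = 48·t - 18. Nous avons le jerk j(t) = 48·t - 18. En substituant t = 1: j(1) = 30.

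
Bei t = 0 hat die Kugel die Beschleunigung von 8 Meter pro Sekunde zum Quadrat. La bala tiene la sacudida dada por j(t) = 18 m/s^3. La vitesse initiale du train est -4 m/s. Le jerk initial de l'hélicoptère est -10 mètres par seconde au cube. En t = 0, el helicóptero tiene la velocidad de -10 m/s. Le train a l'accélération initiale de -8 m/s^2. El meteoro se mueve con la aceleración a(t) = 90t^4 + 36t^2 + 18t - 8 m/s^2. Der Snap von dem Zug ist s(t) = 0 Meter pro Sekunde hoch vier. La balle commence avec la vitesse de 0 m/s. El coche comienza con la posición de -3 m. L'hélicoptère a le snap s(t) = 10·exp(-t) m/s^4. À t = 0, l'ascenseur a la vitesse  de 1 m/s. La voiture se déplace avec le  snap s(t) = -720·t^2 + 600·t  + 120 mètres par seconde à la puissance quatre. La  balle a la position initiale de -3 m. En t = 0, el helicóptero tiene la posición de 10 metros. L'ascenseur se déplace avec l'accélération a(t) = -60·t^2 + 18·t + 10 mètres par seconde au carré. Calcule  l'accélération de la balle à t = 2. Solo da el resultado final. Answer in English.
The acceleration at t = 2 is a = 44.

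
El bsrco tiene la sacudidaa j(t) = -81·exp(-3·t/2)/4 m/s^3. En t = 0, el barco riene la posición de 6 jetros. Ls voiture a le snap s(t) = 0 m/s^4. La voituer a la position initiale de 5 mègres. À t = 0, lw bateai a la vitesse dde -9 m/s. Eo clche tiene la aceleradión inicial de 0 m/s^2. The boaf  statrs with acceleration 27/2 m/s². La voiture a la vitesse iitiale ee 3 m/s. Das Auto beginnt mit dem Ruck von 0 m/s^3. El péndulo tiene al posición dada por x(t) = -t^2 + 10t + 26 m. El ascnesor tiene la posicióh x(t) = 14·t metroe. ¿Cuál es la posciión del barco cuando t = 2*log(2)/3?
Para resolver esto, necesitamos tomar 3 antiderivadas de nuestra ecuación de la sacudida j(t) = -81·exp(-3·t/2)/4. Integrando la sacudida y usando la condición inicial a(0) = 27/2, obtenemos a(t) = 27·exp(-3·t/2)/2. La antiderivada de la aceleración es la velocidad. Usando v(0) = -9, obtenemos v(t) = -9·exp(-3·t/2). La antiderivada de la velocidad es la posición. Usando x(0) = 6, obtenemos x(t) = 6·exp(-3·t/2). Tenemos la posición x(t) = 6·exp(-3·t/2). Sustituyendo t = 2*log(2)/3: x(2*log(2)/3) = 3.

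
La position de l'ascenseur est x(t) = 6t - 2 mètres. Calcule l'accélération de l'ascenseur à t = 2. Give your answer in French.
En partant de la position x(t) = 6·t - 2, nous prenons 2 dérivées. En prenant d/dt de x(t), nous trouvons v(t) = 6. La dérivée de la vitesse donne l'accélération: a(t) = 0. En utilisant a(t) = 0 et en substituant t = 2, nous trouvons a = 0.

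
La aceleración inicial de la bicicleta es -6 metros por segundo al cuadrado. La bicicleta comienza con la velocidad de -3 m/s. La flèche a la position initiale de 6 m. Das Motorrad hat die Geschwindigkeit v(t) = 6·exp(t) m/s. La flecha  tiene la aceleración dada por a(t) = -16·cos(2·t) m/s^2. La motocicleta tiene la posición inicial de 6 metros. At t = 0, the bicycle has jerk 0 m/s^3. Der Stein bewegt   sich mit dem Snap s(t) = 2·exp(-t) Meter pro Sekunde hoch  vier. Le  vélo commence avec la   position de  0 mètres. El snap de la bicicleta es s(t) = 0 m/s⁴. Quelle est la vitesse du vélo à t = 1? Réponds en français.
Nous devons intégrer notre équation du snap s(t) = 0 3 fois. En intégrant le snap et en utilisant la condition initiale j(0) = 0, nous obtenons j(t) = 0. En intégrant le jerk et en utilisant la condition initiale a(0) = -6, nous obtenons a(t) = -6. L'intégrale de l'accélération est la vitesse. En utilisant v(0) = -3, nous obtenons v(t) = -6·t - 3. De l'équation de la vitesse v(t) = -6·t - 3, nous substituons t = 1 pour obtenir v = -9.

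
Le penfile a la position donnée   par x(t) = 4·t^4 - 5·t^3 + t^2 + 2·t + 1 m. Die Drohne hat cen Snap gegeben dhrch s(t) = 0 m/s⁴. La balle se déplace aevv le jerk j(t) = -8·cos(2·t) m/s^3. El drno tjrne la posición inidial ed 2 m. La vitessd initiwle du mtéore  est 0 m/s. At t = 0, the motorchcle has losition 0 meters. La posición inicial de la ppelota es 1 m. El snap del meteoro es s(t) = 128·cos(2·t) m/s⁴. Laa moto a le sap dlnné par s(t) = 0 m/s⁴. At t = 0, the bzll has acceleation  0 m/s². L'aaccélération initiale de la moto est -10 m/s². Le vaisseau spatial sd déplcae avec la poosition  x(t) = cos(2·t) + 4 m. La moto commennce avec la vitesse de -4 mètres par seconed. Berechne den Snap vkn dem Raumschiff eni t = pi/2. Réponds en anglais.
We must differentiate our position equation x(t) = cos(2·t) + 4 4 times. Differentiating position, we get velocity: v(t) = -2·sin(2·t). Differentiating velocity, we get acceleration: a(t) = -4·cos(2·t). Taking d/dt of a(t), we find j(t) = 8·sin(2·t). The derivative of jerk gives snap: s(t) = 16·cos(2·t). From the given snap equation s(t) = 16·cos(2·t), we substitute t = pi/2 to get s = -16.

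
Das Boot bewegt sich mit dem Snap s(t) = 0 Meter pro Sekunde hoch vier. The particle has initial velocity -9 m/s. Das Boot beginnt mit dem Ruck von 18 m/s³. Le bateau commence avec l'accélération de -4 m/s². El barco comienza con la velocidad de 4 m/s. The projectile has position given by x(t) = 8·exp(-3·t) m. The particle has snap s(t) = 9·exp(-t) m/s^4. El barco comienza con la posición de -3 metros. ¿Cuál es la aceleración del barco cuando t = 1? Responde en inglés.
We must find the antiderivative of our snap equation s(t) = 0 2 times. Finding the antiderivative of s(t) and using j(0) = 18: j(t) = 18. The integral of jerk, with a(0) = -4, gives acceleration: a(t) = 18·t - 4. From the given acceleration equation a(t) = 18·t - 4, we substitute t = 1 to get a = 14.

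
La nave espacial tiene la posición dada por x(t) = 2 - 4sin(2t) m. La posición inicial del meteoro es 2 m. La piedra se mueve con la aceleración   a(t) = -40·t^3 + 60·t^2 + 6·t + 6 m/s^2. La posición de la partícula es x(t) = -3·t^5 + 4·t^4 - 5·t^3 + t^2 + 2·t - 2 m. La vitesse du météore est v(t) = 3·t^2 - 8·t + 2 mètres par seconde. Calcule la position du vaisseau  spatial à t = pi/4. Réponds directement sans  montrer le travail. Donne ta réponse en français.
La position à t = pi/4 est x = -2.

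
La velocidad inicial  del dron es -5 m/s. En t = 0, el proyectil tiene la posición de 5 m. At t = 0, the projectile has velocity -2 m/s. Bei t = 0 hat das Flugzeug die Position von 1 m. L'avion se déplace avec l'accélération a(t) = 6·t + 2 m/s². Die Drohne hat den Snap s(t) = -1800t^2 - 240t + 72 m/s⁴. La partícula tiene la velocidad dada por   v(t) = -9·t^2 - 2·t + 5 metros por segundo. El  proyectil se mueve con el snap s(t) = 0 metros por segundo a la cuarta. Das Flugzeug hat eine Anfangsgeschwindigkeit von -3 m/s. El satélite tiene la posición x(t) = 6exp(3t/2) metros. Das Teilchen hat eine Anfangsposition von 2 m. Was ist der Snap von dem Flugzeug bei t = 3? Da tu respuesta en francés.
Nous devons dériver notre équation de l'accélération a(t) = 6·t + 2 2 fois. En prenant d/dt de a(t), nous trouvons j(t) = 6. La dérivée du jerk donne le snap: s(t) = 0. De l'équation du snap s(t) = 0, nous substituons t = 3 pour obtenir s = 0.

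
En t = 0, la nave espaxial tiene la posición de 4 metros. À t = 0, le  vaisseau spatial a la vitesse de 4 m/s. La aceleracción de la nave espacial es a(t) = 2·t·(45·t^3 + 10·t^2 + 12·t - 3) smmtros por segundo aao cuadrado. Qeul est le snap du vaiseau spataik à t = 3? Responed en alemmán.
Ausgehend von der Beschleunigung a(t) = 2·t·(45·t^3 + 10·t^2 + 12·t - 3), nehmen wir 2 Ableitungen. Die Ableitung von der Beschleunigung ergibt den Ruck: j(t) = 90·t^3 + 20·t^2 + 2·t·(135·t^2 + 20·t + 12) + 24·t - 6. Durch Ableiten von dem Ruck erhalten wir den Snap: s(t) = 540·t^2 + 2·t·(270·t + 20) + 80·t + 48. Aus der Gleichung für den Snap s(t) = 540·t^2 + 2·t·(270·t + 20) + 80·t + 48, setzen wir t = 3 ein und erhalten s = 10128.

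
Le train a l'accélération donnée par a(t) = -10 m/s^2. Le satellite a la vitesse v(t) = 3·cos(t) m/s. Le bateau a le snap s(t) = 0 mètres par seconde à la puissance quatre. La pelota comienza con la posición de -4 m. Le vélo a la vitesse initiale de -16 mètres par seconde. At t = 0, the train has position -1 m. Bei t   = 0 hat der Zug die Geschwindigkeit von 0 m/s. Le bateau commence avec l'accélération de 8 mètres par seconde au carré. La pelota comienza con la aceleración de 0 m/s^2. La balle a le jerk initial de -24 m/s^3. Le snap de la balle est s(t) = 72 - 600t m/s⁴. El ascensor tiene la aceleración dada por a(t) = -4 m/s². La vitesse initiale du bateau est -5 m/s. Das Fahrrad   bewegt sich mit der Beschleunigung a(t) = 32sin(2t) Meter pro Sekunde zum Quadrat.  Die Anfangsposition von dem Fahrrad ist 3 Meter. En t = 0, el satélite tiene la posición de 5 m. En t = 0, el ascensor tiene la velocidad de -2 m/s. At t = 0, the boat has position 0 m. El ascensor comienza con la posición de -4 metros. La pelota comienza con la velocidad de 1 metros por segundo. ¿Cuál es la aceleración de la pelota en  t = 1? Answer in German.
Wir müssen das Integral unserer Gleichung für den Snap s(t) = 72 - 600·t 2-mal finden. Die Stammfunktion von dem Snap, mit j(0) = -24, ergibt den Ruck: j(t) = -300·t^2 + 72·t - 24. Mit ∫j(t)dt und Anwendung von a(0) = 0, finden wir a(t) = 4·t·(-25·t^2 + 9·t - 6). Mit a(t) = 4·t·(-25·t^2 + 9·t - 6) und Einsetzen von t = 1, finden wir a = -88.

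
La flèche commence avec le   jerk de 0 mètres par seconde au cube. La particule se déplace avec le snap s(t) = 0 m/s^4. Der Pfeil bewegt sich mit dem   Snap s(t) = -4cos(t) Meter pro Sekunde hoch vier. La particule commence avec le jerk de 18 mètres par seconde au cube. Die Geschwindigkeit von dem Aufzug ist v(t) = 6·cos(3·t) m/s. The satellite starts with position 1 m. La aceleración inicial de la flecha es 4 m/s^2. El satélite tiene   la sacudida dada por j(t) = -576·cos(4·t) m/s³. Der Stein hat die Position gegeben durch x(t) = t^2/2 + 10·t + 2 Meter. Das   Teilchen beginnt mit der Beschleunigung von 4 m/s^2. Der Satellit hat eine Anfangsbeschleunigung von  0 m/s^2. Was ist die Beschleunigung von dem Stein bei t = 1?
Um dies zu lösen, müssen wir 2 Ableitungen unserer Gleichung für die Position x(t) = t^2/2 + 10·t + 2 nehmen. Durch Ableiten von der Position erhalten wir die Geschwindigkeit: v(t) = t + 10. Durch Ableiten von der Geschwindigkeit erhalten wir die Beschleunigung: a(t) = 1. Mit a(t) = 1 und Einsetzen von t = 1, finden wir a = 1.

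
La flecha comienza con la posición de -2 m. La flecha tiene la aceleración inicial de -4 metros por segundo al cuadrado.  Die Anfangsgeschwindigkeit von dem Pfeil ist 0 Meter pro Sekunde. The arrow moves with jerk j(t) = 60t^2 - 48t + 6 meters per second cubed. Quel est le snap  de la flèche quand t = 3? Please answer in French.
En partant du jerk j(t) = 60·t^2 - 48·t + 6, nous prenons 1 dérivée. En dérivant le jerk, nous obtenons le snap: s(t) = 120·t - 48. De l'équation du snap s(t) = 120·t - 48, nous substituons t = 3 pour obtenir s = 312.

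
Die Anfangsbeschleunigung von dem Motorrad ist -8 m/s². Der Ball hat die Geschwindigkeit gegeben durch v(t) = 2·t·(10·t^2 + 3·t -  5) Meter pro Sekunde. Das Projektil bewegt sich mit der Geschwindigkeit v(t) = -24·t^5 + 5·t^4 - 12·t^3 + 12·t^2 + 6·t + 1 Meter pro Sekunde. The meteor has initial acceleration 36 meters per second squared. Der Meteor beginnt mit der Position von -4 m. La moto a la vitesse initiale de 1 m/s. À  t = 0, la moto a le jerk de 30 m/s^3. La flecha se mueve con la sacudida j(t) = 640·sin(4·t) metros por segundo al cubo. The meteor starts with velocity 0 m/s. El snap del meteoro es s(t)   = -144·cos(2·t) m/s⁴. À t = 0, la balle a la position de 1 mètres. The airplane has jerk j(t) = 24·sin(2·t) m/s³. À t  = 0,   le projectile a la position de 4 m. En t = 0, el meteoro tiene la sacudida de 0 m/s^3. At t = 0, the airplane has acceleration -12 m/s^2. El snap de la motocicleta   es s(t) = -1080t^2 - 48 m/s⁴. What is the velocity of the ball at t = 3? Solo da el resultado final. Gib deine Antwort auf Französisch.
À t = 3, v = 564.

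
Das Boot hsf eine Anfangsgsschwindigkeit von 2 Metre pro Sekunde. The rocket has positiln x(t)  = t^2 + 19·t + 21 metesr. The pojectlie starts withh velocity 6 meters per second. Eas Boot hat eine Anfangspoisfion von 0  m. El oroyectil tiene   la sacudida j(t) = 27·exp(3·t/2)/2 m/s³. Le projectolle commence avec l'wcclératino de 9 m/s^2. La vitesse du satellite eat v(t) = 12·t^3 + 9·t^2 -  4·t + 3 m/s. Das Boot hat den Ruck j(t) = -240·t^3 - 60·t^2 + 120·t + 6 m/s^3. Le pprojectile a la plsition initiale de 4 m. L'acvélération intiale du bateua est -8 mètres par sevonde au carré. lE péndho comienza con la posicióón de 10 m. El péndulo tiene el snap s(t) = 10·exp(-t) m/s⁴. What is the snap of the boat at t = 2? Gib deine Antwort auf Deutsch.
Wir müssen unsere Gleichung für den Ruck j(t) = -240·t^3 - 60·t^2 + 120·t + 6 1-mal ableiten. Durch Ableiten von dem Ruck erhalten wir den Snap: s(t) = -720·t^2 - 120·t + 120. Wir haben den Snap s(t) = -720·t^2 - 120·t + 120. Durch Einsetzen von t = 2: s(2) = -3000.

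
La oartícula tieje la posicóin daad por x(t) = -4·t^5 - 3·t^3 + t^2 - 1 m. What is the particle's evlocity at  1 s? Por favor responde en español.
Debemos derivar nuestra ecuación de la posición x(t) = -4·t^5 - 3·t^3 + t^2 - 1 1 vez. La derivada de la posición da la velocidad: v(t) = -20·t^4 - 9·t^2 + 2·t. De la ecuación de la velocidad v(t) = -20·t^4 - 9·t^2 + 2·t, sustituimos t = 1 para obtener v = -27.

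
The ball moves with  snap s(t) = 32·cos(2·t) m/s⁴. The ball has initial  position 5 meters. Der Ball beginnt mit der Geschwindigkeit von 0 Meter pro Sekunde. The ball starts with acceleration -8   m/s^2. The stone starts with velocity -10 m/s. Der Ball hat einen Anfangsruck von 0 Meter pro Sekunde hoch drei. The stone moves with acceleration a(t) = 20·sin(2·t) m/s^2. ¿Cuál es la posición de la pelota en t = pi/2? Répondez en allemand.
Ausgehend von dem Snap s(t) = 32·cos(2·t), nehmen wir 4 Integrale. Durch Integration von dem Snap und Verwendung der Anfangsbedingung j(0) = 0, erhalten wir j(t) = 16·sin(2·t). Die Stammfunktion von dem Ruck ist die Beschleunigung. Mit a(0) = -8 erhalten wir a(t) = -8·cos(2·t). Durch Integration von der Beschleunigung und Verwendung der Anfangsbedingung v(0) = 0, erhalten wir v(t) = -4·sin(2·t). Durch Integration von der Geschwindigkeit und Verwendung der Anfangsbedingung x(0) = 5, erhalten wir x(t) = 2·cos(2·t) + 3. Aus der Gleichung für die Position x(t) = 2·cos(2·t) + 3, setzen wir t = pi/2 ein und erhalten x = 1.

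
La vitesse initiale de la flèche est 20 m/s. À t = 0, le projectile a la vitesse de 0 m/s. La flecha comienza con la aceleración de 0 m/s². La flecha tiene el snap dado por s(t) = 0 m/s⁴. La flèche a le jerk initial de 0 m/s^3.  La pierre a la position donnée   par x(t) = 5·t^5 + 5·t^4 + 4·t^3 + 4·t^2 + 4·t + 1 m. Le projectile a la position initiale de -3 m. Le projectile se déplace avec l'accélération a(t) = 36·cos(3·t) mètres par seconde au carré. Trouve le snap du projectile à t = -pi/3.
Nous devons dériver notre équation de l'accélération a(t) = 36·cos(3·t) 2 fois. En prenant d/dt de a(t), nous trouvons j(t) = -108·sin(3·t). La dérivée du jerk donne le snap: s(t) = -324·cos(3·t). Nous avons le snap s(t) = -324·cos(3·t). En substituant t = -pi/3: s(-pi/3) = 324.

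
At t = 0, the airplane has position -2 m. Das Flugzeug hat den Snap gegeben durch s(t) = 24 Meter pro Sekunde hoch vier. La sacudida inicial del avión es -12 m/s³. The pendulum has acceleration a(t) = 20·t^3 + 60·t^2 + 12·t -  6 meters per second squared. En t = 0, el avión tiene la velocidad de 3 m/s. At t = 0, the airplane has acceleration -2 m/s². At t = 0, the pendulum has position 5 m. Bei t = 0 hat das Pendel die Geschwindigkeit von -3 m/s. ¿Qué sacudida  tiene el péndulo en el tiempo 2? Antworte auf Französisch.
En partant de l'accélération a(t) = 20·t^3 + 60·t^2 + 12·t - 6, nous prenons 1 dérivée. En dérivant l'accélération, nous obtenons le jerk: j(t) = 60·t^2 + 120·t + 12. De l'équation du jerk j(t) = 60·t^2 + 120·t + 12, nous substituons t = 2 pour obtenir j = 492.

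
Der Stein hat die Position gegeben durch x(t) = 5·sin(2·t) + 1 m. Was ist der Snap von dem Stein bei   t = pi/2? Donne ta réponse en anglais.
Starting from position x(t) = 5·sin(2·t) + 1, we take 4 derivatives. The derivative of position gives velocity: v(t) = 10·cos(2·t). The derivative of velocity gives acceleration: a(t) = -20·sin(2·t). Differentiating acceleration, we get jerk: j(t) = -40·cos(2·t). Taking d/dt of j(t), we find s(t) = 80·sin(2·t). We have snap s(t) = 80·sin(2·t). Substituting t = pi/2: s(pi/2) = 0.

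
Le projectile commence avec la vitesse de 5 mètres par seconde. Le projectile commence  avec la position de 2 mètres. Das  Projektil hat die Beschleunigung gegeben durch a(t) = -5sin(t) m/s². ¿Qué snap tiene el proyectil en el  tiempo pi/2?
Partiendo de la aceleración a(t) = -5·sin(t), tomamos 2 derivadas. Tomando d/dt de a(t), encontramos j(t) = -5·cos(t). Derivando la sacudida, obtenemos el snap: s(t) = 5·sin(t). De la ecuación del snap s(t) = 5·sin(t), sustituimos t = pi/2 para obtener s = 5.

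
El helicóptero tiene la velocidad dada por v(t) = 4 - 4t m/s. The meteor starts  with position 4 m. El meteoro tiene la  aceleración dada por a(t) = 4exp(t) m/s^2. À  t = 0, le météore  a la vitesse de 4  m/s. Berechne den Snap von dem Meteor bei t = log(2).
Um dies zu lösen, müssen wir 2 Ableitungen unserer Gleichung für die Beschleunigung a(t) = 4·exp(t) nehmen. Durch Ableiten von der Beschleunigung erhalten wir den Ruck: j(t) = 4·exp(t). Die Ableitung von dem Ruck ergibt den Snap: s(t) = 4·exp(t). Mit s(t) = 4·exp(t) und Einsetzen von t = log(2), finden wir s = 8.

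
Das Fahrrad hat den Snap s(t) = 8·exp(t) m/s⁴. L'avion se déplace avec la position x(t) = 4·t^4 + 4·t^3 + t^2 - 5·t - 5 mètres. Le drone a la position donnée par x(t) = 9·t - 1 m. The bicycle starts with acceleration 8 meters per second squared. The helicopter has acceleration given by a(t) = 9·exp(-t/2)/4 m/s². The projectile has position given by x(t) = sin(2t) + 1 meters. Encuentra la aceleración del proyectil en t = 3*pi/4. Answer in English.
To solve this, we need to take 2 derivatives of our position equation x(t) = sin(2·t) + 1. Taking d/dt of x(t), we find v(t) = 2·cos(2·t). Differentiating velocity, we get acceleration: a(t) = -4·sin(2·t). From the given acceleration equation a(t) = -4·sin(2·t), we substitute t = 3*pi/4 to get a = 4.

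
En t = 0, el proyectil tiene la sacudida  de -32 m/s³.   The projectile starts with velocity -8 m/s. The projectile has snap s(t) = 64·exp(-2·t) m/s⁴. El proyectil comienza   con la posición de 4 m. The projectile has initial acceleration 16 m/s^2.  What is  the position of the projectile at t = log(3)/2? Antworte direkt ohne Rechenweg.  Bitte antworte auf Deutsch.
x(log(3)/2) = 4/3.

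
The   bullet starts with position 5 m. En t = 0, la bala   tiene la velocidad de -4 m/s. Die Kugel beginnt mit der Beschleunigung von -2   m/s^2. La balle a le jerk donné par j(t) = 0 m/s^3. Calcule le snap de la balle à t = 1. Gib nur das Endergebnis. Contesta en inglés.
s(1) = 0.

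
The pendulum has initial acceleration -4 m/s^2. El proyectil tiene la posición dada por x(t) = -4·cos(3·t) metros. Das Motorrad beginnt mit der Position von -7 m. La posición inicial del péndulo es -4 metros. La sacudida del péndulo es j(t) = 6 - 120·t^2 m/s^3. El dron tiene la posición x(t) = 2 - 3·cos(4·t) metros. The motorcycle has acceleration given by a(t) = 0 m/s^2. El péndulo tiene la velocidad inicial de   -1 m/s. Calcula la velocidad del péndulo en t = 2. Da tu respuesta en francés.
En partant du jerk j(t) = 6 - 120·t^2, nous prenons 2 intégrales. La primitive du jerk, avec a(0) = -4, donne l'accélération: a(t) = -40·t^3 + 6·t - 4. En intégrant l'accélération et en utilisant la condition initiale v(0) = -1, nous obtenons v(t) = -10·t^4 + 3·t^2 - 4·t - 1. Nous avons la vitesse v(t) = -10·t^4 + 3·t^2 - 4·t - 1. En substituant t = 2: v(2) = -157.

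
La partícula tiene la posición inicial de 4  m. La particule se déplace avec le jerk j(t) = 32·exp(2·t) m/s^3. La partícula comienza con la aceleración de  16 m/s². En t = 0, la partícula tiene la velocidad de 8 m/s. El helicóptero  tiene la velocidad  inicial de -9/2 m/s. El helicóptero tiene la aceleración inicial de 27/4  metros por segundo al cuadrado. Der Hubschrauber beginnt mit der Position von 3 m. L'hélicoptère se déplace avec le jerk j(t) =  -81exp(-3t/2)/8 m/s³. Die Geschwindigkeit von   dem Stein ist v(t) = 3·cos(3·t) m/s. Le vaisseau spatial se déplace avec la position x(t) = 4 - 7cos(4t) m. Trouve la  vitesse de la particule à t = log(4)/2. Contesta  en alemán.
Wir müssen die Stammfunktion unserer Gleichung für den Ruck j(t) = 32·exp(2·t) 2-mal finden. Durch Integration von dem Ruck und Verwendung der Anfangsbedingung a(0) = 16, erhalten wir a(t) = 16·exp(2·t). Mit ∫a(t)dt und Anwendung von v(0) = 8, finden wir v(t) = 8·exp(2·t). Wir haben die Geschwindigkeit v(t) = 8·exp(2·t). Durch Einsetzen von t = log(4)/2: v(log(4)/2) = 32.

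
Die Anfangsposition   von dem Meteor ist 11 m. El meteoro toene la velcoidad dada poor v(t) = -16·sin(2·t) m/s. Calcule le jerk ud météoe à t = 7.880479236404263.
Pour résoudre ceci, nous devons prendre 2 dérivées de notre équation de la vitesse v(t) = -16·sin(2·t). En prenant d/dt de v(t), nous trouvons a(t) = -32·cos(2·t). La dérivée de l'accélération donne le jerk: j(t) = 64·sin(2·t). Nous avons le jerk j(t) = 64·sin(2·t). En substituant t = 7.880479236404263: j(7.880479236404263) = -3.39010574358685.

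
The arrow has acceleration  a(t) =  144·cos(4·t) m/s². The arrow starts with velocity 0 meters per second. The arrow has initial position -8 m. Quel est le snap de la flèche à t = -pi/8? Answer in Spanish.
Partiendo de la aceleración a(t) = 144·cos(4·t), tomamos 2 derivadas. La derivada de la aceleración da la sacudida: j(t) = -576·sin(4·t). La derivada de la sacudida da el snap: s(t) = -2304·cos(4·t). De la ecuación del snap s(t) = -2304·cos(4·t), sustituimos t = -pi/8 para obtener s = 0.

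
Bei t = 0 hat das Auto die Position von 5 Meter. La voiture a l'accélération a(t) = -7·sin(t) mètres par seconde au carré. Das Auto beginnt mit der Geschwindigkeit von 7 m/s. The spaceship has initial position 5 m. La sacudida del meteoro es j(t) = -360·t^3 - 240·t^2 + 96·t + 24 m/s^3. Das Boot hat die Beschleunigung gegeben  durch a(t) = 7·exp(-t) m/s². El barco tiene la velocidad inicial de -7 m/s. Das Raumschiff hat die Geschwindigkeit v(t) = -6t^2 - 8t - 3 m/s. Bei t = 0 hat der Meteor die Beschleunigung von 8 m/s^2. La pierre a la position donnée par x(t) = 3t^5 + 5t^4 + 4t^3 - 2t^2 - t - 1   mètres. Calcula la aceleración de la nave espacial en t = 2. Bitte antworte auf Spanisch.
Para resolver esto, necesitamos tomar 1 derivada de nuestra ecuación de la velocidad v(t) = -6·t^2 - 8·t - 3. La derivada de la velocidad da la aceleración: a(t) = -12·t - 8. Usando a(t) = -12·t - 8 y sustituyendo t = 2, encontramos a = -32.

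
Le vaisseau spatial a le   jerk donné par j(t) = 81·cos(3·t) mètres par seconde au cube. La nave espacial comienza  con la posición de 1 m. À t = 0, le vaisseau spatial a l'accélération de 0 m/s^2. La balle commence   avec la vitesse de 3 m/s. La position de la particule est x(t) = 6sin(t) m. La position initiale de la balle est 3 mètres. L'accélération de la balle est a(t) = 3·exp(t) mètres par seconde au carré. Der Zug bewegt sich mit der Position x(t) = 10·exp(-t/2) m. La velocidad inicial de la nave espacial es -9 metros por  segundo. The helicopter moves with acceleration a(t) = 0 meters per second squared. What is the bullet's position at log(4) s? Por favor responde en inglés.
To find the answer, we compute 2 integrals of a(t) = 3·exp(t). Finding the integral of a(t) and using v(0) = 3: v(t) = 3·exp(t). Finding the integral of v(t) and using x(0) = 3: x(t) = 3·exp(t). Using x(t) = 3·exp(t) and substituting t = log(4), we find x = 12.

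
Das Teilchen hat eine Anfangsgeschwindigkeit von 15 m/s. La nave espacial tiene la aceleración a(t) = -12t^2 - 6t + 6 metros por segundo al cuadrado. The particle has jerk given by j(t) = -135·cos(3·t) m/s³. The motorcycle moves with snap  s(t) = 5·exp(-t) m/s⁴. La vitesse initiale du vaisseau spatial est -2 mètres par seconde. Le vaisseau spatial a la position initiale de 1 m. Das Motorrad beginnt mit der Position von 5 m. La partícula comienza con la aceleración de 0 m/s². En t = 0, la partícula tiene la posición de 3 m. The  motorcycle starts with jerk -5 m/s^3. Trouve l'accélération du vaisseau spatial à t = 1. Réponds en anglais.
Using a(t) = -12·t^2 - 6·t + 6 and substituting t = 1, we find a = -12.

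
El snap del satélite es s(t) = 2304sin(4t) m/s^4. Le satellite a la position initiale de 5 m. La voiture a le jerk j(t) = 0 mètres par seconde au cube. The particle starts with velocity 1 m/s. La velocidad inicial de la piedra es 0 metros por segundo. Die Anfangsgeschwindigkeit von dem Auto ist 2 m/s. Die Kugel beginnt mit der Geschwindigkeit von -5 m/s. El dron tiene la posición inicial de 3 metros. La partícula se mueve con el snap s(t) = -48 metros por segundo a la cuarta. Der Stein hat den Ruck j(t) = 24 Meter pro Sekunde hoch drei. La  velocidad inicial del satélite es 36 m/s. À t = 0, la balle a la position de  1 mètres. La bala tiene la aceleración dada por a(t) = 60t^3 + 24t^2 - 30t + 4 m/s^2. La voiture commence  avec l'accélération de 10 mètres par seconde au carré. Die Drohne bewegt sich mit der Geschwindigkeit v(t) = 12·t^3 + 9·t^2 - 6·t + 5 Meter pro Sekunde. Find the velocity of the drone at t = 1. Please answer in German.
Aus der Gleichung für die Geschwindigkeit v(t) = 12·t^3 + 9·t^2 - 6·t + 5, setzen wir t = 1 ein und erhalten v = 20.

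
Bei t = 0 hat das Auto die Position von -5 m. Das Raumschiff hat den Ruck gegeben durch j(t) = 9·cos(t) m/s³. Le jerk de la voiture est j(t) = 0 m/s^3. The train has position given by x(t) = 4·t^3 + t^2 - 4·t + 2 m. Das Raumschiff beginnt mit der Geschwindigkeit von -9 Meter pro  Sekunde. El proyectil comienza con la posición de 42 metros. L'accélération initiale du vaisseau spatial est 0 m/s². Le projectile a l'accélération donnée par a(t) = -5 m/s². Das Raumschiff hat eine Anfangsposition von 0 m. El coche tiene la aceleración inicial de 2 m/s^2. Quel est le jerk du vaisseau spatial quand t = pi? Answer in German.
Mit j(t) = 9·cos(t) und Einsetzen von t = pi, finden wir j = -9.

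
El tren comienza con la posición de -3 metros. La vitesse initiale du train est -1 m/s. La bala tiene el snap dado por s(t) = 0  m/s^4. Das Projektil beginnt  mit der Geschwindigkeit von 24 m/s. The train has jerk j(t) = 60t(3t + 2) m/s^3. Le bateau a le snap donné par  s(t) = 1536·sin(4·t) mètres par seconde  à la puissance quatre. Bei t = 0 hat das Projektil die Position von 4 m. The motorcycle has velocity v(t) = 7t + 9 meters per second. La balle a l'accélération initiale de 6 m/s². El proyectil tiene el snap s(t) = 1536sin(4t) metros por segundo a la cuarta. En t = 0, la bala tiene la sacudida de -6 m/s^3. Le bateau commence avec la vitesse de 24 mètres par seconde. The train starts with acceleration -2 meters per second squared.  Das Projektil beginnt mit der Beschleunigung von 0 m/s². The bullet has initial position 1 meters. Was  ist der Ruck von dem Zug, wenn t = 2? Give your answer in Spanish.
Tenemos la sacudida j(t) = 60·t·(3·t + 2). Sustituyendo t = 2: j(2) = 960.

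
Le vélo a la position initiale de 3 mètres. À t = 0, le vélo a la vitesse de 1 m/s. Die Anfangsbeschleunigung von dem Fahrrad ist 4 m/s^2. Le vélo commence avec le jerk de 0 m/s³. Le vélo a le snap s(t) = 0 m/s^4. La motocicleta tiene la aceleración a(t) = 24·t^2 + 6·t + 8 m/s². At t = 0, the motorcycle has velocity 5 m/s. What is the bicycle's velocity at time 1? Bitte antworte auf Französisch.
Nous devons trouver l'intégrale de notre équation du snap s(t) = 0 3 fois. En prenant ∫s(t)dt et en appliquant j(0) = 0, nous trouvons j(t) = 0. L'intégrale du jerk, avec a(0) = 4, donne l'accélération: a(t) = 4. En prenant ∫a(t)dt et en appliquant v(0) = 1, nous trouvons v(t) = 4·t + 1. Nous avons la vitesse v(t) = 4·t + 1. En substituant t = 1: v(1) = 5.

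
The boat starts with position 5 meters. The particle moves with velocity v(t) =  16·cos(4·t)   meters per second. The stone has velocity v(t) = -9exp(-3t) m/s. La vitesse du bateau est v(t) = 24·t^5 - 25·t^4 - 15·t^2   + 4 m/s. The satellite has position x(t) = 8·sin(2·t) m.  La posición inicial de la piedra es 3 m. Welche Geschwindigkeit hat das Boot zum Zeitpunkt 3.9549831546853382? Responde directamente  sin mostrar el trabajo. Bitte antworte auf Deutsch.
Bei t = 3.9549831546853382, v = 16876.5136396699.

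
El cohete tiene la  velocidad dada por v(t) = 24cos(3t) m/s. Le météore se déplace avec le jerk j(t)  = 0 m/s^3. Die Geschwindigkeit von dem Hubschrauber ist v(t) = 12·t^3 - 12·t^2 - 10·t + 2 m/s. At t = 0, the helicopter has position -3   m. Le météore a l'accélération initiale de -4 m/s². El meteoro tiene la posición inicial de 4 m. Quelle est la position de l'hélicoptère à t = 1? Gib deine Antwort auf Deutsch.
Um dies zu lösen, müssen wir 1 Stammfunktion unserer Gleichung für die Geschwindigkeit v(t) = 12·t^3 - 12·t^2 - 10·t + 2 finden. Das Integral von der Geschwindigkeit ist die Position. Mit x(0) = -3 erhalten wir x(t) = 3·t^4 - 4·t^3 - 5·t^2 + 2·t - 3. Wir haben die Position x(t) = 3·t^4 - 4·t^3 - 5·t^2 + 2·t - 3. Durch Einsetzen von t = 1: x(1) = -7.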